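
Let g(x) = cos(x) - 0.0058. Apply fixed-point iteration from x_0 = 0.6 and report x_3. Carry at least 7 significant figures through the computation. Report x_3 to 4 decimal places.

0.7738

x_1 = g(0.600000) = 0.819536
x_2 = g(0.819536) = 0.676761
x_3 = g(0.676761) = 0.773806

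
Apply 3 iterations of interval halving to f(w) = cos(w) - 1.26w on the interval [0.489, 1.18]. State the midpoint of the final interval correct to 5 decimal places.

0.61856

f(0.489000) = 0.266663, f(1.180000) = -1.105875 (opposite signs)
step 1: m = 0.834500, f(m) = -0.379922 < 0 → root in [0.489000, 0.834500]
step 2: m = 0.661750, f(m) = -0.044887 < 0 → root in [0.489000, 0.661750]
step 3: m = 0.575375, f(m) = 0.114016 > 0 → root in [0.575375, 0.661750]
Midpoint of [0.575375, 0.661750] = 0.618563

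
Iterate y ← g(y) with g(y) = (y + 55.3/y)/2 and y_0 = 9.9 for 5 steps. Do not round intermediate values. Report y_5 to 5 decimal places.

y_1 = g(9.900000) = 7.742929
y_2 = g(7.742929) = 7.442465
y_3 = g(7.442465) = 7.436399
y_4 = g(7.436399) = 7.436397
y_5 = g(7.436397) = 7.436397

7.43640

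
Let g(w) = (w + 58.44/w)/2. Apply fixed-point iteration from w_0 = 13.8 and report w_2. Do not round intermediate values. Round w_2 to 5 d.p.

7.74910

w_1 = g(13.800000) = 9.017391
w_2 = g(9.017391) = 7.749101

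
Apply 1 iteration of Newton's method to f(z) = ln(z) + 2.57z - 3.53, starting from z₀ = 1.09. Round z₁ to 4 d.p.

1.2742

Newton update: z ← z − f(z)/f'(z).
f'(z) = 1/z + 2.57
z_0 = 1.090000: f = -0.642522, f' = 3.487431 → z_1 = 1.090000 - (-0.642522)/(3.487431) = 1.274239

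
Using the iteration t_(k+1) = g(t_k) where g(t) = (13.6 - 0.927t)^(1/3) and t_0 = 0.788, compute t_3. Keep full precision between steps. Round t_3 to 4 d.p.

2.2580

t_1 = g(0.788000) = 2.343442
t_2 = g(2.343442) = 2.252434
t_3 = g(2.252434) = 2.257963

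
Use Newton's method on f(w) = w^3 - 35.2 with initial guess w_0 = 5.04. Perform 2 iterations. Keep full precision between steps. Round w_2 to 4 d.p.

f'(w) = 3w^2
w_0 = 5.040000: f = 92.824064, f' = 76.204800 → w_1 = 5.040000 - (92.824064)/(76.204800) = 3.821913
w_1 = 3.821913: f = 20.626763, f' = 43.821061 → w_2 = 3.821913 - (20.626763)/(43.821061) = 3.351209

3.3512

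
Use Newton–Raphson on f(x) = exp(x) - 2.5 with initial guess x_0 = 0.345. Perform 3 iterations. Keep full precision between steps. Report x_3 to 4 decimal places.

0.9165

f'(x) = exp(x)
x_0 = 0.345000: f = -1.088010, f' = 1.411990 → x_1 = 0.345000 - (-1.088010)/(1.411990) = 1.115551
x_1 = 1.115551: f = 0.551249, f' = 3.051249 → x_2 = 1.115551 - (0.551249)/(3.051249) = 0.934888
x_2 = 0.934888: f = 0.046927, f' = 2.546927 → x_3 = 0.934888 - (0.046927)/(2.546927) = 0.916463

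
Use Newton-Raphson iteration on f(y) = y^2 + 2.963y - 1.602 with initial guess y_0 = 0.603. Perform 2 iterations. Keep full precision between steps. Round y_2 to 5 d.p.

f'(y) = 2y + 2.963
y_0 = 0.603000: f = 0.548298, f' = 4.169000 → y_1 = 0.603000 - (0.548298)/(4.169000) = 0.471482
y_1 = 0.471482: f = 0.017297, f' = 3.905964 → y_2 = 0.471482 - (0.017297)/(3.905964) = 0.467054

0.46705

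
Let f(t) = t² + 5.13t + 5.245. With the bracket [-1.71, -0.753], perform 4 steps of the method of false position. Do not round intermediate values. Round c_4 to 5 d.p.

f(-1.710000) = -0.603200, f(-0.753000) = 1.949119
step 1: c = -1.483828, f(c) = -0.165293 < 0 → new bracket [-1.483828, -0.753000]
step 2: c = -1.426696, f(c) = -0.038490 < 0 → new bracket [-1.426696, -0.753000]
step 3: c = -1.413650, f(c) = -0.008619 < 0 → new bracket [-1.413650, -0.753000]
step 4: c = -1.410742, f(c) = -0.001913 < 0 → new bracket [-1.410742, -0.753000]

-1.41074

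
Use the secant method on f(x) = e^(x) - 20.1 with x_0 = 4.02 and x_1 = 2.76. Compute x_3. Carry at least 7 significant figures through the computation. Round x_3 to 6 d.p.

3.014104

f(x_0) = 35.601106, f(x_1) = -4.300157
x_2 = 2.760000 - (-4.300157)·(2.760000 - 4.020000)/(-4.300157 - (35.601106)) = 2.895790; f(x_2) = -2.002204
x_3 = 2.895790 - (-2.002204)·(2.895790 - 2.760000)/(-2.002204 - (-4.300157)) = 3.014104; f(x_3) = 0.270830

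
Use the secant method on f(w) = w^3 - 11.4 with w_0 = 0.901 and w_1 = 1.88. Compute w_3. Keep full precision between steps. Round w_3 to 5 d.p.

f(w_0) = -10.668567, f(w_1) = -4.755328
w_2 = 1.880000 - (-4.755328)·(1.880000 - 0.901000)/(-4.755328 - (-10.668567)) = 2.667295; f(w_2) = 7.576379
w_3 = 2.667295 - (7.576379)·(2.667295 - 1.880000)/(7.576379 - (-4.755328)) = 2.183595; f(w_3) = -0.988425

2.18360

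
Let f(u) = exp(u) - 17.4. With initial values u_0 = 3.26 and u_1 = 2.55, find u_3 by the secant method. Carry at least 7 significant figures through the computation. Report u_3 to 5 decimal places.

2.86628

Secant update: u_(k+1) = u_k − f(u_k)·(u_k − u_(k-1))/(f(u_k) − f(u_(k-1))).
f(u_0) = 8.649537, f(u_1) = -4.592896
u_2 = 2.550000 - (-4.592896)·(2.550000 - 3.260000)/(-4.592896 - (8.649537)) = 2.796251; f(u_2) = -1.016896
u_3 = 2.796251 - (-1.016896)·(2.796251 - 2.550000)/(-1.016896 - (-4.592896)) = 2.866276; f(u_3) = 0.171461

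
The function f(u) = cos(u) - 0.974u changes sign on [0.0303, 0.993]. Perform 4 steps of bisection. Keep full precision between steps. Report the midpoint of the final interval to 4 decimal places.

f(0.030300) = 0.970029, f(0.993000) = -0.421003 (opposite signs)
step 1: m = 0.511650, f(m) = 0.373591 > 0 → root in [0.511650, 0.993000]
step 2: m = 0.752325, f(m) = -0.002662 < 0 → root in [0.511650, 0.752325]
step 3: m = 0.631988, f(m) = 0.191299 > 0 → root in [0.631988, 0.752325]
step 4: m = 0.692156, f(m) = 0.095712 > 0 → root in [0.692156, 0.752325]
Midpoint of [0.692156, 0.752325] = 0.722241

0.7222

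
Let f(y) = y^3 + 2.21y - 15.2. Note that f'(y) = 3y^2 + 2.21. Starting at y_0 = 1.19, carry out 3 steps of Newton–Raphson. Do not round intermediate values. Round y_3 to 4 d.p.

2.1888

y_0 = 1.190000: f = -10.884941, f' = 6.458300 → y_1 = 1.190000 - (-10.884941)/(6.458300) = 2.875419
y_1 = 2.875419: f = 14.928737, f' = 27.014102 → y_2 = 2.875419 - (14.928737)/(27.014102) = 2.322791
y_2 = 2.322791: f = 2.465664, f' = 18.396079 → y_3 = 2.322791 - (2.465664)/(18.396079) = 2.188759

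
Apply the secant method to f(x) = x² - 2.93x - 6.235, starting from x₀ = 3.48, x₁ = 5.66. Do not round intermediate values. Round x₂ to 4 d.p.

f(x_0) = -4.321000, f(x_1) = 9.216800
x_2 = 5.660000 - (9.216800)·(5.660000 - 3.480000)/(9.216800 - (-4.321000)) = 4.175813; f(x_2) = -1.032717

4.1758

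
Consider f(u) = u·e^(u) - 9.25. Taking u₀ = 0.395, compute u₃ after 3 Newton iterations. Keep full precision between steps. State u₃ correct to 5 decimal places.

f'(u) = (u + 1)·e^(u)
u_0 = 0.395000: f = -8.663668, f' = 2.070716 → u_1 = 0.395000 - (-8.663668)/(2.070716) = 4.578900
u_1 = 4.578900: f = 436.767717, f' = 543.424895 → u_2 = 4.578900 - (436.767717)/(543.424895) = 3.775168
u_2 = 3.775168: f = 155.365651, f' = 208.220501 → u_3 = 3.775168 - (155.365651)/(208.220501) = 3.029009

3.02901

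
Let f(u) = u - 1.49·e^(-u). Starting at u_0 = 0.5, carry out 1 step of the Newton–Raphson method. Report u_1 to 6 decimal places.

f'(u) = 1 + 1.49·e^(-u)
u_0 = 0.500000: f = -0.403731, f' = 1.903731 → u_1 = 0.500000 - (-0.403731)/(1.903731) = 0.712073

0.712073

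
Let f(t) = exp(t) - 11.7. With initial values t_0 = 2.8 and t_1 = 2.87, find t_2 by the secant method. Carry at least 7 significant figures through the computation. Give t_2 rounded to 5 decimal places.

2.52146

f(t_0) = 4.744647, f(t_1) = 5.937018
t_2 = 2.870000 - (5.937018)·(2.870000 - 2.800000)/(5.937018 - (4.744647)) = 2.521458; f(t_2) = 0.746733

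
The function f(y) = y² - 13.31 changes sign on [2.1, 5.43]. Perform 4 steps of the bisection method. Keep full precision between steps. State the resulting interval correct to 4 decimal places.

[3.5569, 3.7650]

f(2.100000) = -8.900000, f(5.430000) = 16.174900 (opposite signs)
step 1: m = 3.765000, f(m) = 0.865225 > 0 → root in [2.100000, 3.765000]
step 2: m = 2.932500, f(m) = -4.710444 < 0 → root in [2.932500, 3.765000]
step 3: m = 3.348750, f(m) = -2.095873 < 0 → root in [3.348750, 3.765000]
step 4: m = 3.556875, f(m) = -0.658640 < 0 → root in [3.556875, 3.765000]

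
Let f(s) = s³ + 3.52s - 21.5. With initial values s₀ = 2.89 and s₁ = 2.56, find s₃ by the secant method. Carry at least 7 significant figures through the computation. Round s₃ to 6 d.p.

2.364477

f(s_0) = 12.810369, f(s_1) = 4.288416
s_2 = 2.560000 - (4.288416)·(2.560000 - 2.890000)/(4.288416 - (12.810369)) = 2.393937; f(s_2) = 0.646163
s_3 = 2.393937 - (0.646163)·(2.393937 - 2.560000)/(0.646163 - (4.288416)) = 2.364477; f(s_3) = 0.042156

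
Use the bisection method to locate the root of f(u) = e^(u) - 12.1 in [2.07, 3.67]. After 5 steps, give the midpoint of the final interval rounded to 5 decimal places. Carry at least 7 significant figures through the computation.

2.49500

f(2.070000) = -4.175177, f(3.670000) = 27.151906 (opposite signs)
step 1: m = 2.870000, f(m) = 5.537018 > 0 → root in [2.070000, 2.870000]
step 2: m = 2.470000, f(m) = -0.277553 < 0 → root in [2.470000, 2.870000]
step 3: m = 2.670000, f(m) = 2.339969 > 0 → root in [2.470000, 2.670000]
step 4: m = 2.570000, f(m) = 0.965824 > 0 → root in [2.470000, 2.570000]
step 5: m = 2.520000, f(m) = 0.328597 > 0 → root in [2.470000, 2.520000]
Midpoint of [2.470000, 2.520000] = 2.495000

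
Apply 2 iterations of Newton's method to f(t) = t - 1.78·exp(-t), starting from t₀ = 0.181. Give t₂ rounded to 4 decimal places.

Newton update: t ← t − f(t)/f'(t).
f'(t) = 1 + 1.78·exp(-t)
t_0 = 0.181000: f = -1.304295, f' = 2.485295 → t_1 = 0.181000 - (-1.304295)/(2.485295) = 0.705805
t_1 = 0.705805: f = -0.173001, f' = 1.878806 → t_2 = 0.705805 - (-0.173001)/(1.878806) = 0.797885

0.7979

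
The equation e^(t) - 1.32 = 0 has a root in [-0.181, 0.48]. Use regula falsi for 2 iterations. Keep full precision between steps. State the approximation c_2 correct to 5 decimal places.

False-position update: c = (a·f(b) − b·f(a))/(f(b) − f(a)); replace the endpoint whose sign matches f(c).
f(-0.181000) = -0.485565, f(0.480000) = 0.296074
step 1: c = 0.229622, f(c) = -0.061876 < 0 → new bracket [0.229622, 0.480000]
step 2: c = 0.272903, f(c) = -0.006228 < 0 → new bracket [0.272903, 0.480000]

0.27290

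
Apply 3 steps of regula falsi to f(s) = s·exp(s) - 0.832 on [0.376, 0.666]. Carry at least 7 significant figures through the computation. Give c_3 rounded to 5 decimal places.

0.50280

False-position update: c = (a·f(b) − b·f(a))/(f(b) − f(a)); replace the endpoint whose sign matches f(c).
f(0.376000) = -0.284376, f(0.666000) = 0.464326
step 1: c = 0.486149, f(c) = -0.041501 < 0 → new bracket [0.486149, 0.666000]
step 2: c = 0.500905, f(c) = -0.005399 < 0 → new bracket [0.500905, 0.666000]
step 3: c = 0.502803, f(c) = -0.000692 < 0 → new bracket [0.502803, 0.666000]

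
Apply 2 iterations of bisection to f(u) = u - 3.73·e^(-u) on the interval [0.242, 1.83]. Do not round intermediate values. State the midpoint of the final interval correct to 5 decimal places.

1.23450

f(0.242000) = -2.686260, f(1.830000) = 1.231657 (opposite signs)
step 1: m = 1.036000, f(m) = -0.287670 < 0 → root in [1.036000, 1.830000]
step 2: m = 1.433000, f(m) = 0.543052 > 0 → root in [1.036000, 1.433000]
Midpoint of [1.036000, 1.433000] = 1.234500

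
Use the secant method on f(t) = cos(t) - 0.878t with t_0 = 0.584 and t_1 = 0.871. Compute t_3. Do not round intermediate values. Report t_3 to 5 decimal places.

Secant update: t_(k+1) = t_k − f(t_k)·(t_k − t_(k-1))/(f(t_k) − f(t_(k-1))).
f(t_0) = 0.321512, f(t_1) = -0.120676
t_2 = 0.871000 - (-0.120676)·(0.871000 - 0.584000)/(-0.120676 - (0.321512)) = 0.792676; f(t_2) = 0.005973
t_3 = 0.792676 - (0.005973)·(0.792676 - 0.871000)/(0.005973 - (-0.120676)) = 0.796370; f(t_3) = 0.000094

0.79637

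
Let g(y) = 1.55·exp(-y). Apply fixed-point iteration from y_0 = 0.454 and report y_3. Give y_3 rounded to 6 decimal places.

0.868545

y_1 = g(0.454000) = 0.984378
y_2 = g(0.984378) = 0.579191
y_3 = g(0.579191) = 0.868545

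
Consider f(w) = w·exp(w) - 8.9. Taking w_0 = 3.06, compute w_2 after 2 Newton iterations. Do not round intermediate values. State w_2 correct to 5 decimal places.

f'(w) = (w + 1)·exp(w)
w_0 = 3.060000: f = 56.362325, f' = 86.589882 → w_1 = 3.060000 - (56.362325)/(86.589882) = 2.409089
w_1 = 2.409089: f = 17.898271, f' = 37.922091 → w_2 = 2.409089 - (17.898271)/(37.922091) = 1.937114

1.93711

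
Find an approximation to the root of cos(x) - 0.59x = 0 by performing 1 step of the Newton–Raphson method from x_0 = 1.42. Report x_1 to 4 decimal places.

0.9845

Newton update: x ← x − f(x)/f'(x).
f'(x) = -sin(x) - 0.59
x_0 = 1.420000: f = -0.687575, f' = -1.578652 → x_1 = 1.420000 - (-0.687575)/(-1.578652) = 0.984455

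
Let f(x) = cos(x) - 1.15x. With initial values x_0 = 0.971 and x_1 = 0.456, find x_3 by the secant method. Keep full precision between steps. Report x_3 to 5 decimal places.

f(x_0) = -0.552176, f(x_1) = 0.373421
x_2 = 0.456000 - (0.373421)·(0.456000 - 0.971000)/(0.373421 - (-0.552176)) = 0.663771; f(x_2) = 0.024338
x_3 = 0.663771 - (0.024338)·(0.663771 - 0.456000)/(0.024338 - (0.373421)) = 0.678257; f(x_3) = -0.001328

0.67826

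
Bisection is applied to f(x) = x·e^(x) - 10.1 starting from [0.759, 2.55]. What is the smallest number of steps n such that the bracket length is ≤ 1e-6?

21

Initial width b − a = 2.55 − 0.759 = 1.791000.
After n steps the width is (b−a)/2^n; need (b−a)/2^n ≤ 1e-6.
So n ≥ log₂(1.791000/1e-6) = log₂(1791000.0000) ≈ 20.7723.
Hence n = 21.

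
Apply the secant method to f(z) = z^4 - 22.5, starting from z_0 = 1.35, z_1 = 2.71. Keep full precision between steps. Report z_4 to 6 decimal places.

f(z_0) = -19.178494, f(z_1) = 31.435805
z_2 = 2.710000 - (31.435805)·(2.710000 - 1.350000)/(31.435805 - (-19.178494)) = 1.865324; f(z_2) = -10.393547
z_3 = 1.865324 - (-10.393547)·(1.865324 - 2.710000)/(-10.393547 - (31.435805)) = 2.075205; f(z_3) = -3.954278
z_4 = 2.075205 - (-3.954278)·(2.075205 - 1.865324)/(-3.954278 - (-10.393547)) = 2.204090; f(z_4) = 1.100288

2.204090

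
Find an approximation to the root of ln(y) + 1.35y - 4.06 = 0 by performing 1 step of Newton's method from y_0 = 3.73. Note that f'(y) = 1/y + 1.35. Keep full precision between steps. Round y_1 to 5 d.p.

2.31358

y_0 = 3.730000: f = 2.291908, f' = 1.618097 → y_1 = 3.730000 - (2.291908)/(1.618097) = 2.313578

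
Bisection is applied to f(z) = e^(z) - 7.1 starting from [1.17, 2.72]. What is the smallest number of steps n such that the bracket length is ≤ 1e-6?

21

Initial width b − a = 2.72 − 1.17 = 1.550000.
After n steps the width is (b−a)/2^n; need (b−a)/2^n ≤ 1e-6.
So n ≥ log₂(1.550000/1e-6) = log₂(1550000.0000) ≈ 20.5638.
Hence n = 21.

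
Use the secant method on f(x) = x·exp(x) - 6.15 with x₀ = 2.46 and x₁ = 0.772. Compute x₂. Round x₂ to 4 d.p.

1.0508

Secant update: x_(k+1) = x_k − f(x_k)·(x_k − x_(k-1))/(f(x_k) − f(x_(k-1))).
f(x_0) = 22.643836, f(x_1) = -4.479322
x_2 = 0.772000 - (-4.479322)·(0.772000 - 2.460000)/(-4.479322 - (22.643836)) = 1.050769; f(x_2) = -3.144959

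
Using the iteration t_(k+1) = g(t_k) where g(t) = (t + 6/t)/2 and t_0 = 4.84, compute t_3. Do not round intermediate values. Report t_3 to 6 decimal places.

2.450145

t_1 = g(4.840000) = 3.039835
t_2 = g(3.039835) = 2.506813
t_3 = g(2.506813) = 2.450145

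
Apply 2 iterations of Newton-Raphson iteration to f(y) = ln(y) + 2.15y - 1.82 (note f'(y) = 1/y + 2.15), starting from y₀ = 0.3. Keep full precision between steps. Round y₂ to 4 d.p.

y_0 = 0.300000: f = -2.378973, f' = 5.483333 → y_1 = 0.300000 - (-2.378973)/(5.483333) = 0.733855
y_1 = 0.733855: f = -0.551655, f' = 3.512667 → y_2 = 0.733855 - (-0.551655)/(3.512667) = 0.890903

0.8909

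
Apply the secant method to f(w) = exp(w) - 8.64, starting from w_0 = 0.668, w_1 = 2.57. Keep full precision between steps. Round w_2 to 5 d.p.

1.81269

f(w_0) = -6.689667, f(w_1) = 4.425824
w_2 = 2.570000 - (4.425824)·(2.570000 - 0.668000)/(4.425824 - (-6.689667)) = 1.812686; f(w_2) = -2.513118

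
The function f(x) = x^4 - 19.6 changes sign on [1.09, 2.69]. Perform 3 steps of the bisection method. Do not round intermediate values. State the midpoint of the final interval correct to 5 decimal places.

f(1.090000) = -18.188418, f(2.690000) = 32.761143 (opposite signs)
step 1: m = 1.890000, f(m) = -6.840102 < 0 → root in [1.890000, 2.690000]
step 2: m = 2.290000, f(m) = 7.900585 > 0 → root in [1.890000, 2.290000]
step 3: m = 2.090000, f(m) = -0.519702 < 0 → root in [2.090000, 2.290000]
Midpoint of [2.090000, 2.290000] = 2.190000

2.19000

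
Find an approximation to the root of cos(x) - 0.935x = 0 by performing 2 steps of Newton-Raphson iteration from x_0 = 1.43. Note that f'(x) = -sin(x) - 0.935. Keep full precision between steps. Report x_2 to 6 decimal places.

0.769081

Newton update: x ← x − f(x)/f'(x).
x_0 = 1.430000: f = -1.196718, f' = -1.925105 → x_1 = 1.430000 - (-1.196718)/(-1.925105) = 0.808362
x_1 = 0.808362: f = -0.065134, f' = -1.658157 → x_2 = 0.808362 - (-0.065134)/(-1.658157) = 0.769081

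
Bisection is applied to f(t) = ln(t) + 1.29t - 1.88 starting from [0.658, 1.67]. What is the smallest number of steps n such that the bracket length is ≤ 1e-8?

27

Initial width b − a = 1.67 − 0.658 = 1.012000.
After n steps the width is (b−a)/2^n; need (b−a)/2^n ≤ 1e-8.
So n ≥ log₂(1.012000/1e-8) = log₂(101200000.0000) ≈ 26.5926.
Hence n = 27.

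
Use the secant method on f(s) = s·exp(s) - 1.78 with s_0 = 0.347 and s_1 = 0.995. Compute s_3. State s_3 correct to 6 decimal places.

0.789240

Secant update: s_(k+1) = s_k − f(s_k)·(s_k − s_(k-1))/(f(s_k) − f(s_(k-1))).
f(s_0) = -1.289059, f(s_1) = 0.911201
s_2 = 0.995000 - (0.911201)·(0.995000 - 0.347000)/(0.911201 - (-1.289059)) = 0.726642; f(s_2) = -0.277216
s_3 = 0.726642 - (-0.277216)·(0.726642 - 0.995000)/(-0.277216 - (0.911201)) = 0.789240; f(s_3) = -0.042312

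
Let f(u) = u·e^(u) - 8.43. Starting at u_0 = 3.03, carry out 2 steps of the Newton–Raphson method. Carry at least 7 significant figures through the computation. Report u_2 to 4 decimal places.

1.9062

f'(u) = (u + 1)·e^(u)
u_0 = 3.030000: f = 54.282615, f' = 83.409847 → u_1 = 3.030000 - (54.282615)/(83.409847) = 2.379206
u_1 = 2.379206: f = 17.256692, f' = 36.483021 → u_2 = 2.379206 - (17.256692)/(36.483021) = 1.906200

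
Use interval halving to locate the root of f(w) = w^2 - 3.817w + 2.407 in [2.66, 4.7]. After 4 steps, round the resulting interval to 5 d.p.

f(2.660000) = -0.670620, f(4.700000) = 6.557100 (opposite signs)
step 1: m = 3.680000, f(m) = 1.902840 > 0 → root in [2.660000, 3.680000]
step 2: m = 3.170000, f(m) = 0.356010 > 0 → root in [2.660000, 3.170000]
step 3: m = 2.915000, f(m) = -0.222330 < 0 → root in [2.915000, 3.170000]
step 4: m = 3.042500, f(m) = 0.050584 > 0 → root in [2.915000, 3.042500]

[2.91500, 3.04250]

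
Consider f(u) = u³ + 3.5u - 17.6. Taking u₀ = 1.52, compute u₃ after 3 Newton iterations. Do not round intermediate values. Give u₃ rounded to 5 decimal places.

f'(u) = 3u² + 3.5
u_0 = 1.520000: f = -8.768192, f' = 10.431200 → u_1 = 1.520000 - (-8.768192)/(10.431200) = 2.360574
u_1 = 2.360574: f = 3.815851, f' = 20.216924 → u_2 = 2.360574 - (3.815851)/(20.216924) = 2.171828
u_2 = 2.171828: f = 0.245561, f' = 17.650514 → u_3 = 2.171828 - (0.245561)/(17.650514) = 2.157916

2.15792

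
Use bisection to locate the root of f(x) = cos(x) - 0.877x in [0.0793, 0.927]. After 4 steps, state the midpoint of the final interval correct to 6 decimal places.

0.794547

f(0.079300) = 0.927311, f(0.927000) = -0.212743 (opposite signs)
step 1: m = 0.503150, f(m) = 0.434805 > 0 → root in [0.503150, 0.927000]
step 2: m = 0.715075, f(m) = 0.127923 > 0 → root in [0.715075, 0.927000]
step 3: m = 0.821038, f(m) = -0.038588 < 0 → root in [0.715075, 0.821038]
step 4: m = 0.768056, f(m) = 0.045677 > 0 → root in [0.768056, 0.821038]
Midpoint of [0.768056, 0.821038] = 0.794547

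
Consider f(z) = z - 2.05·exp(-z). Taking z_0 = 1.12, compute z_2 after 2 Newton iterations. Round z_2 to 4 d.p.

f'(z) = 1 + 2.05·exp(-z)
z_0 = 1.120000: f = 0.451126, f' = 1.668874 → z_1 = 1.120000 - (0.451126)/(1.668874) = 0.849682
z_1 = 0.849682: f = -0.026797, f' = 1.876479 → z_2 = 0.849682 - (-0.026797)/(1.876479) = 0.863963

0.8640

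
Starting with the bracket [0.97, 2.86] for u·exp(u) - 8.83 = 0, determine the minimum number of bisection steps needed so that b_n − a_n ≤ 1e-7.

Initial width b − a = 2.86 − 0.97 = 1.890000.
After n steps the width is (b−a)/2^n; need (b−a)/2^n ≤ 1e-7.
So n ≥ log₂(1.890000/1e-7) = log₂(18900000.0000) ≈ 24.1719.
Hence n = 25.

25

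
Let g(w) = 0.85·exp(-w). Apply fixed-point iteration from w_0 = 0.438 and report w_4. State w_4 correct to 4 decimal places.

w_1 = g(0.438000) = 0.548527
w_2 = g(0.548527) = 0.491130
w_3 = g(0.491130) = 0.520144
w_4 = g(0.520144) = 0.505270

0.5053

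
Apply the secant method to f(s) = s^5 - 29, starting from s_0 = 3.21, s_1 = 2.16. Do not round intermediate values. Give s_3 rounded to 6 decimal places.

1.984279

f(s_0) = 311.820071, f(s_1) = 18.018498
s_2 = 2.160000 - (18.018498)·(2.160000 - 3.210000)/(18.018498 - (311.820071)) = 2.095605; f(s_2) = 11.415400
s_3 = 2.095605 - (11.415400)·(2.095605 - 2.160000)/(11.415400 - (18.018498)) = 1.984279; f(s_3) = 1.761908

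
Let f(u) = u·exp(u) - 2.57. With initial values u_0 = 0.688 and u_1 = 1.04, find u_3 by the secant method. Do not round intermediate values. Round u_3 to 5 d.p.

f(u_0) = -1.201064, f(u_1) = 0.372386
u_2 = 1.040000 - (0.372386)·(1.040000 - 0.688000)/(0.372386 - (-1.201064)) = 0.956693; f(u_2) = -0.079659
u_3 = 0.956693 - (-0.079659)·(0.956693 - 1.040000)/(-0.079659 - (0.372386)) = 0.971373; f(u_3) = -0.004051

0.97137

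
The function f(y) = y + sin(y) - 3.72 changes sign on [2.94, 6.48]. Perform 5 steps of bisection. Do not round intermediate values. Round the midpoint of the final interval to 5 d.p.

f(2.940000) = -0.579770, f(6.480000) = 2.955547 (opposite signs)
step 1: m = 4.710000, f(m) = -0.009997 < 0 → root in [4.710000, 6.480000]
step 2: m = 5.595000, f(m) = 1.239863 > 0 → root in [4.710000, 5.595000]
step 3: m = 5.152500, f(m) = 0.527796 > 0 → root in [4.710000, 5.152500]
step 4: m = 4.931250, f(m) = 0.235105 > 0 → root in [4.710000, 4.931250]
step 5: m = 4.820625, f(m) = 0.106477 > 0 → root in [4.710000, 4.820625]
Midpoint of [4.710000, 4.820625] = 4.765313

4.76531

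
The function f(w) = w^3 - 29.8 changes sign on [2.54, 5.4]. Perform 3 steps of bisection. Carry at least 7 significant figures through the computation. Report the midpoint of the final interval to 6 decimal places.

3.076250

f(2.540000) = -13.412936, f(5.400000) = 127.664000 (opposite signs)
step 1: m = 3.970000, f(m) = 32.770773 > 0 → root in [2.540000, 3.970000]
step 2: m = 3.255000, f(m) = 4.686806 > 0 → root in [2.540000, 3.255000]
step 3: m = 2.897500, f(m) = -5.474021 < 0 → root in [2.897500, 3.255000]
Midpoint of [2.897500, 3.255000] = 3.076250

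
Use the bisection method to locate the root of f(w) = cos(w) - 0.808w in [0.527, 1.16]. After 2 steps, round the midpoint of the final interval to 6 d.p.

0.764375

f(0.527000) = 0.438504, f(1.160000) = -0.537940 (opposite signs)
step 1: m = 0.843500, f(m) = -0.016696 < 0 → root in [0.527000, 0.843500]
step 2: m = 0.685250, f(m) = 0.220579 > 0 → root in [0.685250, 0.843500]
Midpoint of [0.685250, 0.843500] = 0.764375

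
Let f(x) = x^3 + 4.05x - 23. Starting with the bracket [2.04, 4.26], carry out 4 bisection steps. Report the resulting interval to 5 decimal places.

f(2.040000) = -6.248336, f(4.260000) = 71.561776 (opposite signs)
step 1: m = 3.150000, f(m) = 21.013375 > 0 → root in [2.040000, 3.150000]
step 2: m = 2.595000, f(m) = 4.984545 > 0 → root in [2.040000, 2.595000]
step 3: m = 2.317500, f(m) = -1.167282 < 0 → root in [2.317500, 2.595000]
step 4: m = 2.456250, f(m) = 1.766772 > 0 → root in [2.317500, 2.456250]

[2.31750, 2.45625]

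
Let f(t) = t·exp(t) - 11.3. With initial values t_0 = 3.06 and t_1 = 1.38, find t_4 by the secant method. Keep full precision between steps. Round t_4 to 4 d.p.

f(t_0) = 53.962325, f(t_1) = -5.814636
t_2 = 1.380000 - (-5.814636)·(1.380000 - 3.060000)/(-5.814636 - (53.962325)) = 1.543417; f(t_2) = -4.075946
t_3 = 1.543417 - (-4.075946)·(1.543417 - 1.380000)/(-4.075946 - (-5.814636)) = 1.926510; f(t_3) = 1.926478
t_4 = 1.926510 - (1.926478)·(1.926510 - 1.543417)/(1.926478 - (-4.075946)) = 1.803557; f(t_4) = -0.350242

1.8036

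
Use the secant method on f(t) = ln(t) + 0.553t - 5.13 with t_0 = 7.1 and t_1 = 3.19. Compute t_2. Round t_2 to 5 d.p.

f(t_0) = 0.756395, f(t_1) = -2.205909
t_2 = 3.190000 - (-2.205909)·(3.190000 - 7.100000)/(-2.205909 - (0.756395)) = 6.101620; f(t_2) = 0.052750

6.10162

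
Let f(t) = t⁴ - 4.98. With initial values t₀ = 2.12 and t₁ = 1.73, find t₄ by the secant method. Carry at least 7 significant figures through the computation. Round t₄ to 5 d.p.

1.49566

f(t_0) = 15.219631, f(t_1) = 3.977450
t_2 = 1.730000 - (3.977450)·(1.730000 - 2.120000)/(3.977450 - (15.219631)) = 1.592019; f(t_2) = 1.443817
t_3 = 1.592019 - (1.443817)·(1.592019 - 1.730000)/(1.443817 - (3.977450)) = 1.513389; f(t_3) = 0.265691
t_4 = 1.513389 - (0.265691)·(1.513389 - 1.592019)/(0.265691 - (1.443817)) = 1.495657; f(t_4) = 0.024121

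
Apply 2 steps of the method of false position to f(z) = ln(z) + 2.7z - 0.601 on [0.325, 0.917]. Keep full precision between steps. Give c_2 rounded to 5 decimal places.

0.49045

f(0.325000) = -0.847430, f(0.917000) = 1.788252
step 1: c = 0.515341, f(c) = 0.127495 > 0 → new bracket [0.325000, 0.515341]
step 2: c = 0.490449, f(c) = 0.010780 > 0 → new bracket [0.325000, 0.490449]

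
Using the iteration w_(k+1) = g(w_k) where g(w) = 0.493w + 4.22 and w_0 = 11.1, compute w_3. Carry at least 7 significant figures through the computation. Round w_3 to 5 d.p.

8.65616

w_1 = g(11.100000) = 9.692300
w_2 = g(9.692300) = 8.998304
w_3 = g(8.998304) = 8.656164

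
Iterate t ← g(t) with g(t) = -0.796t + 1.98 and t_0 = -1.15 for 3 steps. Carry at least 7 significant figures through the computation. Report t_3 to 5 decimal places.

2.23849

t_1 = g(-1.150000) = 2.895400
t_2 = g(2.895400) = -0.324738
t_3 = g(-0.324738) = 2.238492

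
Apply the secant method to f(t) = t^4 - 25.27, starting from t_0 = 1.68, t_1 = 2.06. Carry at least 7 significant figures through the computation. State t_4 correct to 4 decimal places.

f(t_0) = -17.304058, f(t_1) = -7.261859
t_2 = 2.060000 - (-7.261859)·(2.060000 - 1.680000)/(-7.261859 - (-17.304058)) = 2.334791; f(t_2) = 4.446118
t_3 = 2.334791 - (4.446118)·(2.334791 - 2.060000)/(4.446118 - (-7.261859)) = 2.230439; f(t_3) = -0.520794
t_4 = 2.230439 - (-0.520794)·(2.230439 - 2.334791)/(-0.520794 - (4.446118)) = 2.241380; f(t_4) = -0.031571

2.2414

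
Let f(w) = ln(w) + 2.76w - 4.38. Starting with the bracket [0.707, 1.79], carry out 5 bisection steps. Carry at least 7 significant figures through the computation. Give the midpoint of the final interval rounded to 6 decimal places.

1.468484

f(0.707000) = -2.775405, f(1.790000) = 1.142616 (opposite signs)
step 1: m = 1.248500, f(m) = -0.712197 < 0 → root in [1.248500, 1.790000]
step 2: m = 1.519250, f(m) = 0.231347 > 0 → root in [1.248500, 1.519250]
step 3: m = 1.383875, f(m) = -0.235617 < 0 → root in [1.383875, 1.519250]
step 4: m = 1.451563, f(m) = -0.001047 < 0 → root in [1.451563, 1.519250]
step 5: m = 1.485406, f(m) = 0.115410 > 0 → root in [1.451563, 1.485406]
Midpoint of [1.451563, 1.485406] = 1.468484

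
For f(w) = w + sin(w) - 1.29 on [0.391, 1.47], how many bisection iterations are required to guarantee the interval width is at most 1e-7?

Initial width b − a = 1.47 − 0.391 = 1.079000.
After n steps the width is (b−a)/2^n; need (b−a)/2^n ≤ 1e-7.
So n ≥ log₂(1.079000/1e-7) = log₂(10790000.0000) ≈ 23.3632.
Hence n = 24.

24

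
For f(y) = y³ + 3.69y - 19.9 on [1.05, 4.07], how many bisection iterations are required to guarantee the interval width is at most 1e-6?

22

Initial width b − a = 4.07 − 1.05 = 3.020000.
After n steps the width is (b−a)/2^n; need (b−a)/2^n ≤ 1e-6.
So n ≥ log₂(3.020000/1e-6) = log₂(3020000.0000) ≈ 21.5261.
Hence n = 22.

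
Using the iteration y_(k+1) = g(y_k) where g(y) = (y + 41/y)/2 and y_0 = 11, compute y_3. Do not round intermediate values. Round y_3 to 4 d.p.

6.4034

y_1 = g(11.000000) = 7.363636
y_2 = g(7.363636) = 6.465769
y_3 = g(6.465769) = 6.403428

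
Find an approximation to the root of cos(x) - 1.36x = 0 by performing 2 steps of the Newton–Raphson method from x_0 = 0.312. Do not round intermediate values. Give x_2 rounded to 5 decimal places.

f'(x) = -sin(x) - 1.36
x_0 = 0.312000: f = 0.527402, f' = -1.666963 → x_1 = 0.312000 - (0.527402)/(-1.666963) = 0.628385
x_1 = 0.628385: f = -0.045625, f' = -1.947839 → x_2 = 0.628385 - (-0.045625)/(-1.947839) = 0.604961

0.60496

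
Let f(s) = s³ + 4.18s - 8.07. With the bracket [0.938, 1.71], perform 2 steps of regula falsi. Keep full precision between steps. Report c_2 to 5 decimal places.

False-position update: c = (a·f(b) − b·f(a))/(f(b) − f(a)); replace the endpoint whose sign matches f(c).
f(0.938000) = -3.323866, f(1.710000) = 4.078011
step 1: c = 1.284672, f(c) = -0.579870 < 0 → new bracket [1.284672, 1.710000]
step 2: c = 1.337622, f(c) = -0.085422 < 0 → new bracket [1.337622, 1.710000]

1.33762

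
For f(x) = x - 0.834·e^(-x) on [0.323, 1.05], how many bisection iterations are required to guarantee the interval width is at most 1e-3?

10

Initial width b − a = 1.05 − 0.323 = 0.727000.
After n steps the width is (b−a)/2^n; need (b−a)/2^n ≤ 1e-3.
So n ≥ log₂(0.727000/1e-3) = log₂(727.0000) ≈ 9.5058.
Hence n = 10.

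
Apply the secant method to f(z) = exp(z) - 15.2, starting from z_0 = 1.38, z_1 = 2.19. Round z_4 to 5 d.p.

2.69172

Secant update: z_(k+1) = z_k − f(z_k)·(z_k − z_(k-1))/(f(z_k) − f(z_(k-1))).
f(z_0) = -11.225098, f(z_1) = -6.264787
z_2 = 2.190000 - (-6.264787)·(2.190000 - 1.380000)/(-6.264787 - (-11.225098)) = 3.213016; f(z_2) = 9.653930
z_3 = 3.213016 - (9.653930)·(3.213016 - 2.190000)/(9.653930 - (-6.264787)) = 2.592606; f(z_3) = -1.835441
z_4 = 2.592606 - (-1.835441)·(2.592606 - 3.213016)/(-1.835441 - (9.653930)) = 2.691718; f(z_4) = -0.443000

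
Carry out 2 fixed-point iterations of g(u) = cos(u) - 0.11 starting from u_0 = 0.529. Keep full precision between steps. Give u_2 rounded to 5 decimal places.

0.61943

u_1 = g(0.529000) = 0.753312
u_2 = g(0.753312) = 0.619427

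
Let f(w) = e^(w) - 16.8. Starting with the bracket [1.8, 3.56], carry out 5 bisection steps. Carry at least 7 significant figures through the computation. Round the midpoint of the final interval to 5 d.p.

f(1.800000) = -10.750353, f(3.560000) = 18.363197 (opposite signs)
step 1: m = 2.680000, f(m) = -2.214907 < 0 → root in [2.680000, 3.560000]
step 2: m = 3.120000, f(m) = 5.846380 > 0 → root in [2.680000, 3.120000]
step 3: m = 2.900000, f(m) = 1.374145 > 0 → root in [2.680000, 2.900000]
step 4: m = 2.790000, f(m) = -0.518980 < 0 → root in [2.790000, 2.900000]
step 5: m = 2.845000, f(m) = 0.401559 > 0 → root in [2.790000, 2.845000]
Midpoint of [2.790000, 2.845000] = 2.817500

2.81750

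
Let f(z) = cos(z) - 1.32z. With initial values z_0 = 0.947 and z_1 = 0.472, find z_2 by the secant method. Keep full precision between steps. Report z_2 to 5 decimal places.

f(z_0) = -0.665919, f(z_1) = 0.267621
z_2 = 0.472000 - (0.267621)·(0.472000 - 0.947000)/(0.267621 - (-0.665919)) = 0.608170; f(z_2) = 0.017911

0.60817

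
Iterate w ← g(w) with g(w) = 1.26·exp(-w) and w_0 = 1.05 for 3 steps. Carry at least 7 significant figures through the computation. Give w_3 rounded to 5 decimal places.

0.56011

w_1 = g(1.050000) = 0.440922
w_2 = g(0.440922) = 0.810738
w_3 = g(0.810738) = 0.560107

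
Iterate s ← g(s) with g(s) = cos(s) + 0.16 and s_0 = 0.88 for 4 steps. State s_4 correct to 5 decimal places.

s_1 = g(0.880000) = 0.797151
s_2 = g(0.797151) = 0.858748
s_3 = g(0.858748) = 0.813386
s_4 = g(0.813386) = 0.847042

0.84704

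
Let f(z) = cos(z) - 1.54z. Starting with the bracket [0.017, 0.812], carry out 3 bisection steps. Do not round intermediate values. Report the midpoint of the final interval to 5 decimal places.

0.56356

f(0.017000) = 0.973676, f(0.812000) = -0.562432 (opposite signs)
step 1: m = 0.414500, f(m) = 0.276988 > 0 → root in [0.414500, 0.812000]
step 2: m = 0.613250, f(m) = -0.126623 < 0 → root in [0.414500, 0.613250]
step 3: m = 0.513875, f(m) = 0.079479 > 0 → root in [0.513875, 0.613250]
Midpoint of [0.513875, 0.613250] = 0.563563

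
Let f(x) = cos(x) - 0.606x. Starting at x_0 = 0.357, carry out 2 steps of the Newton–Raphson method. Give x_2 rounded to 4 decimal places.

0.9582

f'(x) = -sin(x) - 0.606
x_0 = 0.357000: f = 0.720607, f' = -0.955465 → x_1 = 0.357000 - (0.720607)/(-0.955465) = 1.111196
x_1 = 1.111196: f = -0.229794, f' = -1.502230 → x_2 = 1.111196 - (-0.229794)/(-1.502230) = 0.958227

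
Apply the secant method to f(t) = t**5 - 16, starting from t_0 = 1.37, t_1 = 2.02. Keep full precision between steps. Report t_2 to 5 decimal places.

f(t_0) = -11.173828, f(t_1) = 17.632322
t_2 = 2.020000 - (17.632322)·(2.020000 - 1.370000)/(17.632322 - (-11.173828)) = 1.622133; f(t_2) = -4.768633

1.62213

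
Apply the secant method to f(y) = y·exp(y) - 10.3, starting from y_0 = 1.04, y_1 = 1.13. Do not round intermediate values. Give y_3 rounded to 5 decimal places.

1.56340

f(y_0) = -7.357614, f(y_1) = -6.801908
y_2 = 1.130000 - (-6.801908)·(1.130000 - 1.040000)/(-6.801908 - (-7.357614)) = 2.231611; f(y_2) = 10.487130
y_3 = 2.231611 - (10.487130)·(2.231611 - 1.130000)/(10.487130 - (-6.801908)) = 1.563399; f(y_3) = -2.834731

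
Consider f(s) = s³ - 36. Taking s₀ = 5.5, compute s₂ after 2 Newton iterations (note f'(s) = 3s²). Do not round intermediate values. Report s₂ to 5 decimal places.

3.43570

s_0 = 5.500000: f = 130.375000, f' = 90.750000 → s_1 = 5.500000 - (130.375000)/(90.750000) = 4.063361
s_1 = 4.063361: f = 31.089752, f' = 49.532705 → s_2 = 4.063361 - (31.089752)/(49.532705) = 3.435700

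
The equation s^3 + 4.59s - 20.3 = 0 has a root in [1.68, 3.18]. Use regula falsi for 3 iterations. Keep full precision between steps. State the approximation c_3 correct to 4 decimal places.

f(1.680000) = -7.847168, f(3.180000) = 26.453632
step 1: c = 2.023163, f(c) = -2.732501 < 0 → new bracket [2.023163, 3.180000]
step 2: c = 2.131469, f(c) = -0.832943 < 0 → new bracket [2.131469, 3.180000]
step 3: c = 2.163477, f(c) = -0.243205 < 0 → new bracket [2.163477, 3.180000]

2.1635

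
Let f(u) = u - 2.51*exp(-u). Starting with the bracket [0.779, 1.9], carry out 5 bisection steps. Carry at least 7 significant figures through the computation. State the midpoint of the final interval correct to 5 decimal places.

f(0.779000) = -0.372750, f(1.900000) = 1.524583 (opposite signs)
step 1: m = 1.339500, f(m) = 0.681939 > 0 → root in [0.779000, 1.339500]
step 2: m = 1.059250, f(m) = 0.188993 > 0 → root in [0.779000, 1.059250]
step 3: m = 0.919125, f(m) = -0.082033 < 0 → root in [0.919125, 1.059250]
step 4: m = 0.989187, f(m) = 0.055772 > 0 → root in [0.919125, 0.989187]
step 5: m = 0.954156, f(m) = -0.012538 < 0 → root in [0.954156, 0.989187]
Midpoint of [0.954156, 0.989187] = 0.971672

0.97167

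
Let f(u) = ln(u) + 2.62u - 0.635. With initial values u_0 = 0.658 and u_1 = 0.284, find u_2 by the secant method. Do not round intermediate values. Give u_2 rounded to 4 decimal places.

f(u_0) = 0.670410, f(u_1) = -1.149701
u_2 = 0.284000 - (-1.149701)·(0.284000 - 0.658000)/(-1.149701 - (0.670410)) = 0.520243; f(u_2) = 0.074577

0.5202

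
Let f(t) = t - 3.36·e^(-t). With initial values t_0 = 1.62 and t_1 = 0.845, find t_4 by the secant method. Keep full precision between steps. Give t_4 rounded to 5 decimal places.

1.10871

f(t_0) = 0.955060, f(t_1) = -0.598313
t_2 = 0.845000 - (-0.598313)·(0.845000 - 1.620000)/(-0.598313 - (0.955060)) = 1.143507; f(t_2) = 0.072677
t_3 = 1.143507 - (0.072677)·(1.143507 - 0.845000)/(0.072677 - (-0.598313)) = 1.111175; f(t_3) = 0.005157
t_4 = 1.111175 - (0.005157)·(1.111175 - 1.143507)/(0.005157 - (0.072677)) = 1.108705; f(t_4) = -0.000047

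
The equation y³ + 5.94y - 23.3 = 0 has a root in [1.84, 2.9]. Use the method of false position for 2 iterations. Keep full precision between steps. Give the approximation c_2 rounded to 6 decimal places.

2.164275

f(1.840000) = -6.140896, f(2.900000) = 18.315000
step 1: c = 2.106167, f(c) = -1.446541 < 0 → new bracket [2.106167, 2.900000]
step 2: c = 2.164275, f(c) = -0.306549 < 0 → new bracket [2.164275, 2.900000]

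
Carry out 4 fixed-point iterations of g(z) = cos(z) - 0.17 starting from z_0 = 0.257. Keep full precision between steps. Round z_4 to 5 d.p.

z_1 = g(0.257000) = 0.797157
z_2 = g(0.797157) = 0.528743
z_3 = g(0.528743) = 0.693442
z_4 = g(0.693442) = 0.599051

0.59905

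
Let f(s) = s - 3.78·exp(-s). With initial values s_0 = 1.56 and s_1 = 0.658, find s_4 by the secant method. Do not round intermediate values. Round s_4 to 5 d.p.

f(s_0) = 0.765686, f(s_1) = -1.299609
s_2 = 0.658000 - (-1.299609)·(0.658000 - 1.560000)/(-1.299609 - (0.765686)) = 1.225593; f(s_2) = 0.115848
s_3 = 1.225593 - (0.115848)·(1.225593 - 0.658000)/(0.115848 - (-1.299609)) = 1.179139; f(s_3) = 0.016624
s_4 = 1.179139 - (0.016624)·(1.179139 - 1.225593)/(0.016624 - (0.115848)) = 1.171356; f(s_4) = -0.000242

1.17136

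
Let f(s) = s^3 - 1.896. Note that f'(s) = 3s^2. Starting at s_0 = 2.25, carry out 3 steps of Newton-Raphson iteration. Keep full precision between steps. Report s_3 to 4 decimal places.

s_0 = 2.250000: f = 9.494625, f' = 15.187500 → s_1 = 2.250000 - (9.494625)/(15.187500) = 1.624840
s_1 = 1.624840: f = 2.393744, f' = 7.920310 → s_2 = 1.624840 - (2.393744)/(7.920310) = 1.322611
s_2 = 1.322611: f = 0.417643, f' = 5.247899 → s_3 = 1.322611 - (0.417643)/(5.247899) = 1.243028

1.2430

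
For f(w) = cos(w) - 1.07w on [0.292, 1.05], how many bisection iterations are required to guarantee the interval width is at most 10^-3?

10

Initial width b − a = 1.05 − 0.292 = 0.758000.
After n steps the width is (b−a)/2^n; need (b−a)/2^n ≤ 10^-3.
So n ≥ log₂(0.758000/10^-3) = log₂(758.0000) ≈ 9.5661.
Hence n = 10.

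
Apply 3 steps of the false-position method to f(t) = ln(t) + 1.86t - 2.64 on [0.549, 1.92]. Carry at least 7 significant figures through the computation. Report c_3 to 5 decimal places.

f(0.549000) = -2.218517, f(1.920000) = 1.583525
step 1: c = 1.348988, f(c) = 0.168471 > 0 → new bracket [0.549000, 1.348988]
step 2: c = 1.292525, f(c) = 0.020695 > 0 → new bracket [0.549000, 1.292525]
step 3: c = 1.285654, f(c) = 0.002583 > 0 → new bracket [0.549000, 1.285654]

1.28565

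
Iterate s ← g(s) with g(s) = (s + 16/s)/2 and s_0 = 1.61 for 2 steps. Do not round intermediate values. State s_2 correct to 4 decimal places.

s_1 = g(1.610000) = 5.773944
s_2 = g(5.773944) = 4.272507

4.2725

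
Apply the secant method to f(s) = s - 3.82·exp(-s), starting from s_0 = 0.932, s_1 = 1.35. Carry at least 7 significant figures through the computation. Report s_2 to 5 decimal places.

f(s_0) = -0.572184, f(s_1) = 0.359702
s_2 = 1.350000 - (0.359702)·(1.350000 - 0.932000)/(0.359702 - (-0.572184)) = 1.188655; f(s_2) = 0.024965

1.18865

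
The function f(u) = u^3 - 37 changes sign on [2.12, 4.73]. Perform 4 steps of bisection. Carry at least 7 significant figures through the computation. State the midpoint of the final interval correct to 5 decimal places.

3.34344

f(2.120000) = -27.471872, f(4.730000) = 68.823817 (opposite signs)
step 1: m = 3.425000, f(m) = 3.177391 > 0 → root in [2.120000, 3.425000]
step 2: m = 2.772500, f(m) = -15.688468 < 0 → root in [2.772500, 3.425000]
step 3: m = 3.098750, f(m) = -7.245023 < 0 → root in [3.098750, 3.425000]
step 4: m = 3.261875, f(m) = -2.294209 < 0 → root in [3.261875, 3.425000]
Midpoint of [3.261875, 3.425000] = 3.343438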